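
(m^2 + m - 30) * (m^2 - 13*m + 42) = m^4 - 12*m^3 - m^2 + 432*m - 1260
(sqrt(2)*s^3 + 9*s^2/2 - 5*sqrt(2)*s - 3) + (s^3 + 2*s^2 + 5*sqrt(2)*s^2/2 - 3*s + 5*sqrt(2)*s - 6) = s^3 + sqrt(2)*s^3 + 5*sqrt(2)*s^2/2 + 13*s^2/2 - 3*s - 9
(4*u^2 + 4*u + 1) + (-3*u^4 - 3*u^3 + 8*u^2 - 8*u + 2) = -3*u^4 - 3*u^3 + 12*u^2 - 4*u + 3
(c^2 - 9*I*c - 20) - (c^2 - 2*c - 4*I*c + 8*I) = 2*c - 5*I*c - 20 - 8*I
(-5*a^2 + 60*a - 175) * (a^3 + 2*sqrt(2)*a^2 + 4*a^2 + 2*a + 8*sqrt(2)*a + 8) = -5*a^5 - 10*sqrt(2)*a^4 + 40*a^4 + 55*a^3 + 80*sqrt(2)*a^3 - 620*a^2 + 130*sqrt(2)*a^2 - 1400*sqrt(2)*a + 130*a - 1400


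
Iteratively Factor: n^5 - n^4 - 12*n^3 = (n + 3)*(n^4 - 4*n^3) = (n - 4)*(n + 3)*(n^3) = n*(n - 4)*(n + 3)*(n^2) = n^2*(n - 4)*(n + 3)*(n)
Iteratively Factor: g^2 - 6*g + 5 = (g - 1)*(g - 5)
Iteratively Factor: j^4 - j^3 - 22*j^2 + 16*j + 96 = (j + 2)*(j^3 - 3*j^2 - 16*j + 48) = (j + 2)*(j + 4)*(j^2 - 7*j + 12) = (j - 3)*(j + 2)*(j + 4)*(j - 4)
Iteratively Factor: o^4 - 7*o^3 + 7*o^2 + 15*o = (o)*(o^3 - 7*o^2 + 7*o + 15) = o*(o - 5)*(o^2 - 2*o - 3) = o*(o - 5)*(o + 1)*(o - 3)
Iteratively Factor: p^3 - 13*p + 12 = (p - 3)*(p^2 + 3*p - 4) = (p - 3)*(p - 1)*(p + 4)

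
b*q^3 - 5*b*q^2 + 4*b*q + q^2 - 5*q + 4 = (q - 4)*(q - 1)*(b*q + 1)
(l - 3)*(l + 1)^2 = l^3 - l^2 - 5*l - 3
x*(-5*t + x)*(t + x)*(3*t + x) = -15*t^3*x - 17*t^2*x^2 - t*x^3 + x^4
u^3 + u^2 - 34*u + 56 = (u - 4)*(u - 2)*(u + 7)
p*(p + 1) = p^2 + p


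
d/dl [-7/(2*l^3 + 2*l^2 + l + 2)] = 7*(6*l^2 + 4*l + 1)/(2*l^3 + 2*l^2 + l + 2)^2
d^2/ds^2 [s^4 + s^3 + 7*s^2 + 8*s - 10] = 12*s^2 + 6*s + 14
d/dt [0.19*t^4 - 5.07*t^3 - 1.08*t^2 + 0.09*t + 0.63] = 0.76*t^3 - 15.21*t^2 - 2.16*t + 0.09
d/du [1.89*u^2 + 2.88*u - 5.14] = 3.78*u + 2.88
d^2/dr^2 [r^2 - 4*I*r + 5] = 2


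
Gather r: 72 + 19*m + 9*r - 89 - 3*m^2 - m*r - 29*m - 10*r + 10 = -3*m^2 - 10*m + r*(-m - 1) - 7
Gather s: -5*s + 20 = 20 - 5*s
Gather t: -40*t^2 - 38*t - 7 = -40*t^2 - 38*t - 7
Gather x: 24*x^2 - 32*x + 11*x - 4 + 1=24*x^2 - 21*x - 3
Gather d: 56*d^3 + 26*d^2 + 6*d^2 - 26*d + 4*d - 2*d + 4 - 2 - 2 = 56*d^3 + 32*d^2 - 24*d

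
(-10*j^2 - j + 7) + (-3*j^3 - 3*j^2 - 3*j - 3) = -3*j^3 - 13*j^2 - 4*j + 4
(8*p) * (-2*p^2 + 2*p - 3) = -16*p^3 + 16*p^2 - 24*p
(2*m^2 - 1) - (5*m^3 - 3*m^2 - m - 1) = -5*m^3 + 5*m^2 + m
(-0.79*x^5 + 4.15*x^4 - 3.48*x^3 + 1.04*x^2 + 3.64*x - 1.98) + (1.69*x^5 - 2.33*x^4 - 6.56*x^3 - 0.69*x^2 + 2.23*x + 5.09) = 0.9*x^5 + 1.82*x^4 - 10.04*x^3 + 0.35*x^2 + 5.87*x + 3.11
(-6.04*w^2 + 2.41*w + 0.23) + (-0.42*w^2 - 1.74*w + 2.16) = -6.46*w^2 + 0.67*w + 2.39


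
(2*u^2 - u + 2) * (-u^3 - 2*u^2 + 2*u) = -2*u^5 - 3*u^4 + 4*u^3 - 6*u^2 + 4*u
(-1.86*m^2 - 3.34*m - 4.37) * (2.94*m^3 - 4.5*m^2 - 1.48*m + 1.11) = -5.4684*m^5 - 1.4496*m^4 + 4.935*m^3 + 22.5436*m^2 + 2.7602*m - 4.8507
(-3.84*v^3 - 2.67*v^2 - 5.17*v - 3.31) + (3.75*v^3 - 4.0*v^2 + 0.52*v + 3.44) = -0.0899999999999999*v^3 - 6.67*v^2 - 4.65*v + 0.13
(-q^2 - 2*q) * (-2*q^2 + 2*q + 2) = 2*q^4 + 2*q^3 - 6*q^2 - 4*q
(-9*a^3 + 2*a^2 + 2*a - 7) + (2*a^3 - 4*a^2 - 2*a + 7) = -7*a^3 - 2*a^2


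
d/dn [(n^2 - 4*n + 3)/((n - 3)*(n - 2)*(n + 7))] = (-n^2 + 2*n - 9)/(n^4 + 10*n^3 - 3*n^2 - 140*n + 196)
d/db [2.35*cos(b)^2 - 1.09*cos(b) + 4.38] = (1.09 - 4.7*cos(b))*sin(b)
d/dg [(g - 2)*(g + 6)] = 2*g + 4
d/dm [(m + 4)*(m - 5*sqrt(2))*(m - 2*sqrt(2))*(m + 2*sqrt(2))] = 4*m^3 - 15*sqrt(2)*m^2 + 12*m^2 - 40*sqrt(2)*m - 16*m - 32 + 40*sqrt(2)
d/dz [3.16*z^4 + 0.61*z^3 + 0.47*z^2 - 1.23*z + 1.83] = 12.64*z^3 + 1.83*z^2 + 0.94*z - 1.23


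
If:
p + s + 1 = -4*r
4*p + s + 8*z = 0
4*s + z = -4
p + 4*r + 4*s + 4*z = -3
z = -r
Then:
No Solution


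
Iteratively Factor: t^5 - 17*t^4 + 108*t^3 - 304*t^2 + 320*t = (t)*(t^4 - 17*t^3 + 108*t^2 - 304*t + 320) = t*(t - 5)*(t^3 - 12*t^2 + 48*t - 64) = t*(t - 5)*(t - 4)*(t^2 - 8*t + 16) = t*(t - 5)*(t - 4)^2*(t - 4)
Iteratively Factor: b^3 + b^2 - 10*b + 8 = (b - 1)*(b^2 + 2*b - 8) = (b - 1)*(b + 4)*(b - 2)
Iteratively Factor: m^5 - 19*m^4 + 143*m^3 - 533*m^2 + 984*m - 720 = (m - 3)*(m^4 - 16*m^3 + 95*m^2 - 248*m + 240) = (m - 5)*(m - 3)*(m^3 - 11*m^2 + 40*m - 48) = (m - 5)*(m - 4)*(m - 3)*(m^2 - 7*m + 12) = (m - 5)*(m - 4)^2*(m - 3)*(m - 3)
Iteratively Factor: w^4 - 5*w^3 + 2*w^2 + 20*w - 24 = (w - 2)*(w^3 - 3*w^2 - 4*w + 12) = (w - 2)*(w + 2)*(w^2 - 5*w + 6) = (w - 2)^2*(w + 2)*(w - 3)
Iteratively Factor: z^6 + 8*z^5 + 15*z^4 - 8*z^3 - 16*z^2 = (z + 1)*(z^5 + 7*z^4 + 8*z^3 - 16*z^2) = z*(z + 1)*(z^4 + 7*z^3 + 8*z^2 - 16*z) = z*(z + 1)*(z + 4)*(z^3 + 3*z^2 - 4*z) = z*(z + 1)*(z + 4)^2*(z^2 - z) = z^2*(z + 1)*(z + 4)^2*(z - 1)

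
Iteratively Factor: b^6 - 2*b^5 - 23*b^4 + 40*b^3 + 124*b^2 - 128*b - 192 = (b + 2)*(b^5 - 4*b^4 - 15*b^3 + 70*b^2 - 16*b - 96) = (b - 2)*(b + 2)*(b^4 - 2*b^3 - 19*b^2 + 32*b + 48) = (b - 3)*(b - 2)*(b + 2)*(b^3 + b^2 - 16*b - 16) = (b - 3)*(b - 2)*(b + 1)*(b + 2)*(b^2 - 16) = (b - 3)*(b - 2)*(b + 1)*(b + 2)*(b + 4)*(b - 4)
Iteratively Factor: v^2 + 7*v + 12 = (v + 3)*(v + 4)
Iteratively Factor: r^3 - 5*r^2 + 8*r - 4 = (r - 2)*(r^2 - 3*r + 2) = (r - 2)^2*(r - 1)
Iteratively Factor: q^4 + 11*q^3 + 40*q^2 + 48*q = (q)*(q^3 + 11*q^2 + 40*q + 48) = q*(q + 4)*(q^2 + 7*q + 12) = q*(q + 4)^2*(q + 3)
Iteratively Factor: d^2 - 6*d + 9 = (d - 3)*(d - 3)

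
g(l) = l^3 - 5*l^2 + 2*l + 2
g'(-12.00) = 554.00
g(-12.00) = -2470.00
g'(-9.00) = 335.00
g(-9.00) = -1150.00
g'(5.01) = 27.20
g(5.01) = 12.27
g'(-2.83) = 54.33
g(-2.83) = -66.37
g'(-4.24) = 98.33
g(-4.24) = -172.59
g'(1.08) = -5.30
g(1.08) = -0.41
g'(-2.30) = 40.87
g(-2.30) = -41.22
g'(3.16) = 0.36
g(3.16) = -10.05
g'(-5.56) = 150.34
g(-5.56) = -335.57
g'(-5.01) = 127.40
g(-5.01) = -259.27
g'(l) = 3*l^2 - 10*l + 2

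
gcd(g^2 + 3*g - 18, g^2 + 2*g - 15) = g - 3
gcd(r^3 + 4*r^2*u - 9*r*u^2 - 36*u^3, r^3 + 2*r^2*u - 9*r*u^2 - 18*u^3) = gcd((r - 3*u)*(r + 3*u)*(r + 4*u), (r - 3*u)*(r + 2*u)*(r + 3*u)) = r^2 - 9*u^2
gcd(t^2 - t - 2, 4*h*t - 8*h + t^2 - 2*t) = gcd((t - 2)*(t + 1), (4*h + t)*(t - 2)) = t - 2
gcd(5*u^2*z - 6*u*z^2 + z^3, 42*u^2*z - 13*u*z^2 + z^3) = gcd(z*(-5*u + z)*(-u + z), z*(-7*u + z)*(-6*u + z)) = z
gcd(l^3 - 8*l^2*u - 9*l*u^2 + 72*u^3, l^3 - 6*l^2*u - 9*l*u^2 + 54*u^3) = -l^2 + 9*u^2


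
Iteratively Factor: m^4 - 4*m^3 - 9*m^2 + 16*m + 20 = (m + 1)*(m^3 - 5*m^2 - 4*m + 20) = (m - 2)*(m + 1)*(m^2 - 3*m - 10) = (m - 5)*(m - 2)*(m + 1)*(m + 2)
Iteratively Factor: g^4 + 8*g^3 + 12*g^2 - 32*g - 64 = (g - 2)*(g^3 + 10*g^2 + 32*g + 32) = (g - 2)*(g + 4)*(g^2 + 6*g + 8) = (g - 2)*(g + 2)*(g + 4)*(g + 4)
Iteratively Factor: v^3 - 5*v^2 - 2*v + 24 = (v - 4)*(v^2 - v - 6) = (v - 4)*(v + 2)*(v - 3)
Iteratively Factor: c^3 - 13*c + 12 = (c - 3)*(c^2 + 3*c - 4) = (c - 3)*(c + 4)*(c - 1)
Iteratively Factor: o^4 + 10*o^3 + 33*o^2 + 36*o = (o + 3)*(o^3 + 7*o^2 + 12*o) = (o + 3)*(o + 4)*(o^2 + 3*o) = o*(o + 3)*(o + 4)*(o + 3)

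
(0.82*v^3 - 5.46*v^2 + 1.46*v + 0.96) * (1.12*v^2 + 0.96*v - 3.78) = 0.9184*v^5 - 5.328*v^4 - 6.706*v^3 + 23.1156*v^2 - 4.5972*v - 3.6288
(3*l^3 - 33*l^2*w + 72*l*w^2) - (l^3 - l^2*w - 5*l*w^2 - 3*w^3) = 2*l^3 - 32*l^2*w + 77*l*w^2 + 3*w^3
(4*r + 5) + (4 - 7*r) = 9 - 3*r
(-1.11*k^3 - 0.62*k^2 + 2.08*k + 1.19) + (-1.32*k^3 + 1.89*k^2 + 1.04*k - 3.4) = -2.43*k^3 + 1.27*k^2 + 3.12*k - 2.21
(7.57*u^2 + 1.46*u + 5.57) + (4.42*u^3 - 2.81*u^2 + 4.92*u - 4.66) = 4.42*u^3 + 4.76*u^2 + 6.38*u + 0.91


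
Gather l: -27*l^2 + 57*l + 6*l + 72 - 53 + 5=-27*l^2 + 63*l + 24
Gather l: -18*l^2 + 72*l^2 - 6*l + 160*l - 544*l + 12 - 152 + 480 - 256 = 54*l^2 - 390*l + 84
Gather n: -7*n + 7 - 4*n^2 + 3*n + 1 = -4*n^2 - 4*n + 8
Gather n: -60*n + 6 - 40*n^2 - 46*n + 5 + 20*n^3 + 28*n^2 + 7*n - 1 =20*n^3 - 12*n^2 - 99*n + 10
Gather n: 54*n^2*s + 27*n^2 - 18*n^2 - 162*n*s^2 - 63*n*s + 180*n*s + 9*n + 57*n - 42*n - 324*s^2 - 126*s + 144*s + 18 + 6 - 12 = n^2*(54*s + 9) + n*(-162*s^2 + 117*s + 24) - 324*s^2 + 18*s + 12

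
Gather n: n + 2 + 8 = n + 10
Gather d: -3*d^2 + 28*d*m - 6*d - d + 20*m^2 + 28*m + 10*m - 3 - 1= -3*d^2 + d*(28*m - 7) + 20*m^2 + 38*m - 4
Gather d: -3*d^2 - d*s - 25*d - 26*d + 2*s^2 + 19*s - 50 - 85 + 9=-3*d^2 + d*(-s - 51) + 2*s^2 + 19*s - 126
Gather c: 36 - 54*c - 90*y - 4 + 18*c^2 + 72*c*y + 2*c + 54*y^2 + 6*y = 18*c^2 + c*(72*y - 52) + 54*y^2 - 84*y + 32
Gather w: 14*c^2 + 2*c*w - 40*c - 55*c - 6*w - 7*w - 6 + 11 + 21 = 14*c^2 - 95*c + w*(2*c - 13) + 26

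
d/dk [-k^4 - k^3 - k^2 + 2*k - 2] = -4*k^3 - 3*k^2 - 2*k + 2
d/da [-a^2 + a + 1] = 1 - 2*a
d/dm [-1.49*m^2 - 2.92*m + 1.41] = -2.98*m - 2.92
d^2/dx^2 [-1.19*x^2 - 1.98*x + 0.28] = -2.38000000000000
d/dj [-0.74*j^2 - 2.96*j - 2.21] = -1.48*j - 2.96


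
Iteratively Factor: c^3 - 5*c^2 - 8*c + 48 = (c - 4)*(c^2 - c - 12) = (c - 4)*(c + 3)*(c - 4)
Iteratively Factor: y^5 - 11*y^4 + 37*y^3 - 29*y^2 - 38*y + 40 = (y - 2)*(y^4 - 9*y^3 + 19*y^2 + 9*y - 20) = (y - 2)*(y - 1)*(y^3 - 8*y^2 + 11*y + 20) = (y - 5)*(y - 2)*(y - 1)*(y^2 - 3*y - 4) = (y - 5)*(y - 4)*(y - 2)*(y - 1)*(y + 1)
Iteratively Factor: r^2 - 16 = (r + 4)*(r - 4)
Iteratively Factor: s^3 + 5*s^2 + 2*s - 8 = (s - 1)*(s^2 + 6*s + 8) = (s - 1)*(s + 4)*(s + 2)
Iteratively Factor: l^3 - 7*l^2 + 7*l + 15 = (l + 1)*(l^2 - 8*l + 15) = (l - 5)*(l + 1)*(l - 3)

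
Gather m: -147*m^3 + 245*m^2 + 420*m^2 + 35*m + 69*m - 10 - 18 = -147*m^3 + 665*m^2 + 104*m - 28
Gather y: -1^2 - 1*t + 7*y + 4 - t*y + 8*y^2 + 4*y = -t + 8*y^2 + y*(11 - t) + 3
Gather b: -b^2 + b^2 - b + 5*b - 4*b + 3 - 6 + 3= 0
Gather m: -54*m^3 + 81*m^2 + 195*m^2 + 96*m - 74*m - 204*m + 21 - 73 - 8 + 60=-54*m^3 + 276*m^2 - 182*m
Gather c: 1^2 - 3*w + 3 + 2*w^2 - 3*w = 2*w^2 - 6*w + 4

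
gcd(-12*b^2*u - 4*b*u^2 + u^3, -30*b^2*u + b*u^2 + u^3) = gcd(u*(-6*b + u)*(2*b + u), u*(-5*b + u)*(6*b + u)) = u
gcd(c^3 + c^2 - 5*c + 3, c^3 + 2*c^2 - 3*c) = c^2 + 2*c - 3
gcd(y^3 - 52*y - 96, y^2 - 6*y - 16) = y^2 - 6*y - 16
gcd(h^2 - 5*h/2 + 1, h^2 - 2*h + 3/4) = h - 1/2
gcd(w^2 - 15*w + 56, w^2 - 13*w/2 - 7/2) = w - 7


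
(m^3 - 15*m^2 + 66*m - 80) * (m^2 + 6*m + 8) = m^5 - 9*m^4 - 16*m^3 + 196*m^2 + 48*m - 640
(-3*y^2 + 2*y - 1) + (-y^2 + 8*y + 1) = -4*y^2 + 10*y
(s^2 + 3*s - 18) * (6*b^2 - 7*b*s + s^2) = 6*b^2*s^2 + 18*b^2*s - 108*b^2 - 7*b*s^3 - 21*b*s^2 + 126*b*s + s^4 + 3*s^3 - 18*s^2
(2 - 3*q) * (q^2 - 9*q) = -3*q^3 + 29*q^2 - 18*q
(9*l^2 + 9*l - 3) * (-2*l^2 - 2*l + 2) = -18*l^4 - 36*l^3 + 6*l^2 + 24*l - 6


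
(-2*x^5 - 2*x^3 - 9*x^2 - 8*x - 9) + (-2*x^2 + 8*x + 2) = -2*x^5 - 2*x^3 - 11*x^2 - 7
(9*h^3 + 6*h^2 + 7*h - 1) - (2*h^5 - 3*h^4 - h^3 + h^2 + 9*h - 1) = -2*h^5 + 3*h^4 + 10*h^3 + 5*h^2 - 2*h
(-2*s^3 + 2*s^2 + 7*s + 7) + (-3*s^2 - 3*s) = -2*s^3 - s^2 + 4*s + 7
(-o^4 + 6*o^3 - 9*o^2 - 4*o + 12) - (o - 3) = -o^4 + 6*o^3 - 9*o^2 - 5*o + 15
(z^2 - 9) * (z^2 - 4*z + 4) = z^4 - 4*z^3 - 5*z^2 + 36*z - 36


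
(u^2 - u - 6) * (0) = 0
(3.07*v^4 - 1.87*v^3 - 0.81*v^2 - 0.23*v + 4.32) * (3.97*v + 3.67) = 12.1879*v^5 + 3.843*v^4 - 10.0786*v^3 - 3.8858*v^2 + 16.3063*v + 15.8544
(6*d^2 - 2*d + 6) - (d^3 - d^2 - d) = -d^3 + 7*d^2 - d + 6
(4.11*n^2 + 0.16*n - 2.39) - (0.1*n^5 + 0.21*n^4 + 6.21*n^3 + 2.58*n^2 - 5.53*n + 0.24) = -0.1*n^5 - 0.21*n^4 - 6.21*n^3 + 1.53*n^2 + 5.69*n - 2.63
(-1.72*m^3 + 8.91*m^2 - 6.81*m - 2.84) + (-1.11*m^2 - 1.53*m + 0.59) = -1.72*m^3 + 7.8*m^2 - 8.34*m - 2.25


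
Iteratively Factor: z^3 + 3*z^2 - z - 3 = (z + 3)*(z^2 - 1) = (z - 1)*(z + 3)*(z + 1)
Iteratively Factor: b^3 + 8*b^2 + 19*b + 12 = (b + 3)*(b^2 + 5*b + 4) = (b + 3)*(b + 4)*(b + 1)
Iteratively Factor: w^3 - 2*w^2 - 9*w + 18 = (w - 2)*(w^2 - 9) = (w - 3)*(w - 2)*(w + 3)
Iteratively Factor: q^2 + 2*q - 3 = (q - 1)*(q + 3)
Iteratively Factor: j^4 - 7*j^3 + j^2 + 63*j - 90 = (j + 3)*(j^3 - 10*j^2 + 31*j - 30) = (j - 5)*(j + 3)*(j^2 - 5*j + 6) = (j - 5)*(j - 3)*(j + 3)*(j - 2)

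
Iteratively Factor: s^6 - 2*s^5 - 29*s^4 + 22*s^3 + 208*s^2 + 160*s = (s)*(s^5 - 2*s^4 - 29*s^3 + 22*s^2 + 208*s + 160) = s*(s + 4)*(s^4 - 6*s^3 - 5*s^2 + 42*s + 40) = s*(s - 4)*(s + 4)*(s^3 - 2*s^2 - 13*s - 10) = s*(s - 5)*(s - 4)*(s + 4)*(s^2 + 3*s + 2) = s*(s - 5)*(s - 4)*(s + 1)*(s + 4)*(s + 2)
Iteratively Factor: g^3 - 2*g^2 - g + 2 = (g - 1)*(g^2 - g - 2) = (g - 1)*(g + 1)*(g - 2)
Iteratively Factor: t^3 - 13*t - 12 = (t - 4)*(t^2 + 4*t + 3) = (t - 4)*(t + 3)*(t + 1)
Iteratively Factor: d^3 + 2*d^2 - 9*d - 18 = (d - 3)*(d^2 + 5*d + 6) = (d - 3)*(d + 2)*(d + 3)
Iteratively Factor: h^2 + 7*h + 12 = (h + 3)*(h + 4)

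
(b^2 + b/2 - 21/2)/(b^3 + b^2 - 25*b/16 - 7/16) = 8*(2*b^2 + b - 21)/(16*b^3 + 16*b^2 - 25*b - 7)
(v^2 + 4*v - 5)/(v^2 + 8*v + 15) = (v - 1)/(v + 3)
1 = 1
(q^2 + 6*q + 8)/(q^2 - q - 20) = (q + 2)/(q - 5)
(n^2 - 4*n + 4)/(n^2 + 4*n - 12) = (n - 2)/(n + 6)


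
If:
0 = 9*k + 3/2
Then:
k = -1/6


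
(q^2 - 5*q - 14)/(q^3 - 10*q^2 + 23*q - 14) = (q + 2)/(q^2 - 3*q + 2)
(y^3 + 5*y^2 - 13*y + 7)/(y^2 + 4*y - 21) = (y^2 - 2*y + 1)/(y - 3)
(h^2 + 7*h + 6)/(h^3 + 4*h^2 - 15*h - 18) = 1/(h - 3)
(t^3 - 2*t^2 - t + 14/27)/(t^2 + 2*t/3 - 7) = (t^2 + t/3 - 2/9)/(t + 3)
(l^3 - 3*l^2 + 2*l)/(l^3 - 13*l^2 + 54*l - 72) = l*(l^2 - 3*l + 2)/(l^3 - 13*l^2 + 54*l - 72)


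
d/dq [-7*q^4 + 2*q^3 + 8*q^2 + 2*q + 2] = -28*q^3 + 6*q^2 + 16*q + 2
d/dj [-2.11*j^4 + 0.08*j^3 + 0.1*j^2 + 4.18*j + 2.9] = -8.44*j^3 + 0.24*j^2 + 0.2*j + 4.18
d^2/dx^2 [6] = 0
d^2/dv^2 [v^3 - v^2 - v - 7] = 6*v - 2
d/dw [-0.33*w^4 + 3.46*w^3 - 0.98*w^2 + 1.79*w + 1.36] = -1.32*w^3 + 10.38*w^2 - 1.96*w + 1.79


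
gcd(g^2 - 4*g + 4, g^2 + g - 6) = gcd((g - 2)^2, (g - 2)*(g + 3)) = g - 2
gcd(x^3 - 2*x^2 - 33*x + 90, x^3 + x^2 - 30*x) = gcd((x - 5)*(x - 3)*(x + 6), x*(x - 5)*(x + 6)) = x^2 + x - 30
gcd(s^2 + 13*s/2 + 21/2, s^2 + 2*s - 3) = s + 3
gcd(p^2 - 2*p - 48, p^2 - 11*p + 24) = p - 8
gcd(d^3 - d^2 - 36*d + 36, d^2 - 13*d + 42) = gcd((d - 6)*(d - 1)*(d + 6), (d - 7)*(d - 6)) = d - 6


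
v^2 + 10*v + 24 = (v + 4)*(v + 6)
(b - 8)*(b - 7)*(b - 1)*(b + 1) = b^4 - 15*b^3 + 55*b^2 + 15*b - 56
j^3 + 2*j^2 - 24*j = j*(j - 4)*(j + 6)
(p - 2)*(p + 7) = p^2 + 5*p - 14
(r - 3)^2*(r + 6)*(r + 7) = r^4 + 7*r^3 - 27*r^2 - 135*r + 378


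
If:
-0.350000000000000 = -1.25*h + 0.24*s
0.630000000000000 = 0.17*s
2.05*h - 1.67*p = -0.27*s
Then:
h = 0.99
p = 1.82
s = 3.71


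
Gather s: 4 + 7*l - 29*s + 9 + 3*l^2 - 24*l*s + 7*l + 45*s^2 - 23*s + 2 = 3*l^2 + 14*l + 45*s^2 + s*(-24*l - 52) + 15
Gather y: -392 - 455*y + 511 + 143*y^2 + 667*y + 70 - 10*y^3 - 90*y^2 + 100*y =-10*y^3 + 53*y^2 + 312*y + 189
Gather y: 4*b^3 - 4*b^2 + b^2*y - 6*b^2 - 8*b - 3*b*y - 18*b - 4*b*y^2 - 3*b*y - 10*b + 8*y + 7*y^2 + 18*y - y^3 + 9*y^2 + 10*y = 4*b^3 - 10*b^2 - 36*b - y^3 + y^2*(16 - 4*b) + y*(b^2 - 6*b + 36)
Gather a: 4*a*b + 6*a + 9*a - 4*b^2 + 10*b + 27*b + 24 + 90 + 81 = a*(4*b + 15) - 4*b^2 + 37*b + 195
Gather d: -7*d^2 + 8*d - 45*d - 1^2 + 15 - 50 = -7*d^2 - 37*d - 36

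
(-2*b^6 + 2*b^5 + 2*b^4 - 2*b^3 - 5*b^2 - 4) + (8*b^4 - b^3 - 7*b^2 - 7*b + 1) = -2*b^6 + 2*b^5 + 10*b^4 - 3*b^3 - 12*b^2 - 7*b - 3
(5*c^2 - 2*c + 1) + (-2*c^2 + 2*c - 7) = 3*c^2 - 6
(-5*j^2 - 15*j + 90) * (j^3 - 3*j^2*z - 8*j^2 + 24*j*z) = -5*j^5 + 15*j^4*z + 25*j^4 - 75*j^3*z + 210*j^3 - 630*j^2*z - 720*j^2 + 2160*j*z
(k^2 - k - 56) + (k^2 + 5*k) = 2*k^2 + 4*k - 56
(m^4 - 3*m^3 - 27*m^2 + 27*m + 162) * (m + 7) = m^5 + 4*m^4 - 48*m^3 - 162*m^2 + 351*m + 1134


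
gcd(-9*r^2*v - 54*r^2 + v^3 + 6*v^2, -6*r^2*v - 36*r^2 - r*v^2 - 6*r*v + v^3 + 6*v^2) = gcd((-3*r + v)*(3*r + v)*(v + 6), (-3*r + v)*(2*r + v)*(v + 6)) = 3*r*v + 18*r - v^2 - 6*v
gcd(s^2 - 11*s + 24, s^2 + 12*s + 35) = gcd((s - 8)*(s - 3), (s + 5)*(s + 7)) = 1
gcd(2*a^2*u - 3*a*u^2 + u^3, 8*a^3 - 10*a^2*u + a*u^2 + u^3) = 2*a^2 - 3*a*u + u^2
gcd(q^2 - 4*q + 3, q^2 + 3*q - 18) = q - 3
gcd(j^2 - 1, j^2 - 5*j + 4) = j - 1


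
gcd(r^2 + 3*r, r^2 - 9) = r + 3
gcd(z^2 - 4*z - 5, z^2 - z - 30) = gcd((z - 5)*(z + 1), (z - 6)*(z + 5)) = 1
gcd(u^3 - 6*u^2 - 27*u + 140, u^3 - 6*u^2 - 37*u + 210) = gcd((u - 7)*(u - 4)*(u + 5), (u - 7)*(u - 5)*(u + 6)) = u - 7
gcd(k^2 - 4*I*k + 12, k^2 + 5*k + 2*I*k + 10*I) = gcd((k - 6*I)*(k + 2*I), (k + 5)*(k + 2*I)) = k + 2*I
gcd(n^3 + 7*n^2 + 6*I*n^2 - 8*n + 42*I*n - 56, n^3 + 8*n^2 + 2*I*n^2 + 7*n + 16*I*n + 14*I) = n^2 + n*(7 + 2*I) + 14*I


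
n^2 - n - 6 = (n - 3)*(n + 2)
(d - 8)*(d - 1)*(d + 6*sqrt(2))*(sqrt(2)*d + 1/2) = sqrt(2)*d^4 - 9*sqrt(2)*d^3 + 25*d^3/2 - 225*d^2/2 + 11*sqrt(2)*d^2 - 27*sqrt(2)*d + 100*d + 24*sqrt(2)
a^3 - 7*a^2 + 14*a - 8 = (a - 4)*(a - 2)*(a - 1)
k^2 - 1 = (k - 1)*(k + 1)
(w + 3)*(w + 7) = w^2 + 10*w + 21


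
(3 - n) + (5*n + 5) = 4*n + 8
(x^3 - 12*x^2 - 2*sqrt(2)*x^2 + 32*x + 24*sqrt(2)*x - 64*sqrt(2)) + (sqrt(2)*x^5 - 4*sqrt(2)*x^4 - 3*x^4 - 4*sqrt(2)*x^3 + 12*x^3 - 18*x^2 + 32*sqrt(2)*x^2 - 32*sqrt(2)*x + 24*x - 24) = sqrt(2)*x^5 - 4*sqrt(2)*x^4 - 3*x^4 - 4*sqrt(2)*x^3 + 13*x^3 - 30*x^2 + 30*sqrt(2)*x^2 - 8*sqrt(2)*x + 56*x - 64*sqrt(2) - 24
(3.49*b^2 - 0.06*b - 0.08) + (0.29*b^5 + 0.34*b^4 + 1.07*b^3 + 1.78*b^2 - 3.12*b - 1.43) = 0.29*b^5 + 0.34*b^4 + 1.07*b^3 + 5.27*b^2 - 3.18*b - 1.51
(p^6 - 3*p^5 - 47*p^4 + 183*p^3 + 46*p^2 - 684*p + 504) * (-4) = -4*p^6 + 12*p^5 + 188*p^4 - 732*p^3 - 184*p^2 + 2736*p - 2016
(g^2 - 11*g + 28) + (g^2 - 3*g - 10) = 2*g^2 - 14*g + 18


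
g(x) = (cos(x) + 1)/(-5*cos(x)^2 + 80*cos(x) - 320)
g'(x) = (-10*sin(x)*cos(x) + 80*sin(x))*(cos(x) + 1)/(-5*cos(x)^2 + 80*cos(x) - 320)^2 - sin(x)/(-5*cos(x)^2 + 80*cos(x) - 320) = -(cos(x) + 10)*sin(x)/(5*(cos(x) - 8)^3)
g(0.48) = -0.01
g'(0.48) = 0.00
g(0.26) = -0.01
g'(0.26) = 0.00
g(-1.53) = -0.00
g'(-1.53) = -0.00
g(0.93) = -0.01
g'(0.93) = 0.00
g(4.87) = -0.00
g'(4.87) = -0.00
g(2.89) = -0.00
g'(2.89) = 0.00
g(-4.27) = -0.00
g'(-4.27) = 0.00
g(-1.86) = -0.00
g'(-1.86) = -0.00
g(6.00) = -0.00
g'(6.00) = 0.00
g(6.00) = -0.00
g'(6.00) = 0.00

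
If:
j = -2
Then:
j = -2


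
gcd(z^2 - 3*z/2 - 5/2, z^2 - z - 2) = z + 1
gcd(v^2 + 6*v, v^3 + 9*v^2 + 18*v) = v^2 + 6*v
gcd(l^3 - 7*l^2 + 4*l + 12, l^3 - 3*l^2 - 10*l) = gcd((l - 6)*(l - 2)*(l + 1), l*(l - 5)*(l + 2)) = 1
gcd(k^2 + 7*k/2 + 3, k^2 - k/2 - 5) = k + 2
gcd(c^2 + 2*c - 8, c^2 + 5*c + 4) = c + 4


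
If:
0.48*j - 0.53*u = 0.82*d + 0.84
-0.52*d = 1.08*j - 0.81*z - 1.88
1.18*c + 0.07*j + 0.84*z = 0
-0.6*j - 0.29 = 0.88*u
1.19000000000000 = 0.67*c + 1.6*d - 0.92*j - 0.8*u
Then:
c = -2.61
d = 2.40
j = 3.13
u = -2.47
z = 3.40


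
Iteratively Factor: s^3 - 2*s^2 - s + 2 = (s + 1)*(s^2 - 3*s + 2) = (s - 1)*(s + 1)*(s - 2)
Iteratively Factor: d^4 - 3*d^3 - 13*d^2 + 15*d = (d - 5)*(d^3 + 2*d^2 - 3*d) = d*(d - 5)*(d^2 + 2*d - 3) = d*(d - 5)*(d - 1)*(d + 3)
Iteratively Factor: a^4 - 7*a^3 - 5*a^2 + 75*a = (a - 5)*(a^3 - 2*a^2 - 15*a) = (a - 5)^2*(a^2 + 3*a) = a*(a - 5)^2*(a + 3)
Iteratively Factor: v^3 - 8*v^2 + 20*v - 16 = (v - 2)*(v^2 - 6*v + 8) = (v - 2)^2*(v - 4)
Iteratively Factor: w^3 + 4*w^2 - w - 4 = (w - 1)*(w^2 + 5*w + 4) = (w - 1)*(w + 1)*(w + 4)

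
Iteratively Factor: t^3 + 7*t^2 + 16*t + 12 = (t + 2)*(t^2 + 5*t + 6) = (t + 2)*(t + 3)*(t + 2)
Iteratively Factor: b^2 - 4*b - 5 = (b + 1)*(b - 5)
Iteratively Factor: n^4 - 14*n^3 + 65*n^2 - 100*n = (n - 4)*(n^3 - 10*n^2 + 25*n) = n*(n - 4)*(n^2 - 10*n + 25) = n*(n - 5)*(n - 4)*(n - 5)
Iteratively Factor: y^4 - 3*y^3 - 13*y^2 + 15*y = (y)*(y^3 - 3*y^2 - 13*y + 15) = y*(y - 1)*(y^2 - 2*y - 15) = y*(y - 5)*(y - 1)*(y + 3)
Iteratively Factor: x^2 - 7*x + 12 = (x - 3)*(x - 4)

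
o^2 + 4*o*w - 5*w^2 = (o - w)*(o + 5*w)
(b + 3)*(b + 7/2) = b^2 + 13*b/2 + 21/2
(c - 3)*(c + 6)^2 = c^3 + 9*c^2 - 108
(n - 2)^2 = n^2 - 4*n + 4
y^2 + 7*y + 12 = (y + 3)*(y + 4)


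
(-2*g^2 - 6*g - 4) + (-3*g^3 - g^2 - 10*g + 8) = -3*g^3 - 3*g^2 - 16*g + 4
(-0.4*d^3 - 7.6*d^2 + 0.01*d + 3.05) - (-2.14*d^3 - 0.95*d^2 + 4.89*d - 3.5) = 1.74*d^3 - 6.65*d^2 - 4.88*d + 6.55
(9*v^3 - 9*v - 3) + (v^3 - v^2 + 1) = 10*v^3 - v^2 - 9*v - 2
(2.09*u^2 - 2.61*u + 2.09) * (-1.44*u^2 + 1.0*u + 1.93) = -3.0096*u^4 + 5.8484*u^3 - 1.5859*u^2 - 2.9473*u + 4.0337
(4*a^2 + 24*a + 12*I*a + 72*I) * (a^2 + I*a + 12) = 4*a^4 + 24*a^3 + 16*I*a^3 + 36*a^2 + 96*I*a^2 + 216*a + 144*I*a + 864*I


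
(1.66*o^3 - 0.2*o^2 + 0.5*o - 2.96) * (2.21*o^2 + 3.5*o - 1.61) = 3.6686*o^5 + 5.368*o^4 - 2.2676*o^3 - 4.4696*o^2 - 11.165*o + 4.7656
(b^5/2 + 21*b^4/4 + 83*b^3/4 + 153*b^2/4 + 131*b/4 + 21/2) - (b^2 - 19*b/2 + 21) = b^5/2 + 21*b^4/4 + 83*b^3/4 + 149*b^2/4 + 169*b/4 - 21/2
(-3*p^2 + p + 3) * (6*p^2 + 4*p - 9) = -18*p^4 - 6*p^3 + 49*p^2 + 3*p - 27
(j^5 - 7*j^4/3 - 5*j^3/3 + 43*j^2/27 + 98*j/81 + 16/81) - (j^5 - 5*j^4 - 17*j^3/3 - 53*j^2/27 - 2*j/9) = 8*j^4/3 + 4*j^3 + 32*j^2/9 + 116*j/81 + 16/81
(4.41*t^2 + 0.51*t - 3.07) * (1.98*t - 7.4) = 8.7318*t^3 - 31.6242*t^2 - 9.8526*t + 22.718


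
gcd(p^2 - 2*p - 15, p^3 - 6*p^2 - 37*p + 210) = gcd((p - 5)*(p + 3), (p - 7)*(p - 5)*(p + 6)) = p - 5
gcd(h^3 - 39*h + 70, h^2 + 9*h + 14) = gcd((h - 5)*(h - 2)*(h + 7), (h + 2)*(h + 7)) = h + 7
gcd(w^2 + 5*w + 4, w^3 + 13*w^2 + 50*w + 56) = w + 4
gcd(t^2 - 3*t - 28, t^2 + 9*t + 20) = t + 4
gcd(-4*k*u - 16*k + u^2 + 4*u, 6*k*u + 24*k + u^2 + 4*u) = u + 4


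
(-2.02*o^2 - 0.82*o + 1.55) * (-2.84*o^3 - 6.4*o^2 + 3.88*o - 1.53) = 5.7368*o^5 + 15.2568*o^4 - 6.9916*o^3 - 10.011*o^2 + 7.2686*o - 2.3715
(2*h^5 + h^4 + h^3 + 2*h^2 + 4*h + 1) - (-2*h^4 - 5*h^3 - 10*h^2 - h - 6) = 2*h^5 + 3*h^4 + 6*h^3 + 12*h^2 + 5*h + 7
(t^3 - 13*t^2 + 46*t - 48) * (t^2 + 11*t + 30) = t^5 - 2*t^4 - 67*t^3 + 68*t^2 + 852*t - 1440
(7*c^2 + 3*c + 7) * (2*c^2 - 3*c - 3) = 14*c^4 - 15*c^3 - 16*c^2 - 30*c - 21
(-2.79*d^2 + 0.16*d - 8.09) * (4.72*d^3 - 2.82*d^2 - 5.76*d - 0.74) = -13.1688*d^5 + 8.623*d^4 - 22.5656*d^3 + 23.9568*d^2 + 46.48*d + 5.9866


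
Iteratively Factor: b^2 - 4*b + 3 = (b - 1)*(b - 3)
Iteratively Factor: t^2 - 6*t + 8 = (t - 4)*(t - 2)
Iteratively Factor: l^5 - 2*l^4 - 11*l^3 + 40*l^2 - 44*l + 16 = (l - 2)*(l^4 - 11*l^2 + 18*l - 8) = (l - 2)*(l - 1)*(l^3 + l^2 - 10*l + 8) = (l - 2)*(l - 1)*(l + 4)*(l^2 - 3*l + 2) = (l - 2)*(l - 1)^2*(l + 4)*(l - 2)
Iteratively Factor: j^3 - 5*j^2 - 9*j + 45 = (j - 3)*(j^2 - 2*j - 15) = (j - 5)*(j - 3)*(j + 3)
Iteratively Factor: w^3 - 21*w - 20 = (w + 1)*(w^2 - w - 20) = (w - 5)*(w + 1)*(w + 4)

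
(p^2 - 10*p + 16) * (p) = p^3 - 10*p^2 + 16*p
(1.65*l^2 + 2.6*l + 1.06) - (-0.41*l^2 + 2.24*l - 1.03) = 2.06*l^2 + 0.36*l + 2.09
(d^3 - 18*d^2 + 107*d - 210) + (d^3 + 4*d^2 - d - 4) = 2*d^3 - 14*d^2 + 106*d - 214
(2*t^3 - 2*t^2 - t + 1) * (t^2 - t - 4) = 2*t^5 - 4*t^4 - 7*t^3 + 10*t^2 + 3*t - 4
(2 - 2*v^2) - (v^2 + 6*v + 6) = -3*v^2 - 6*v - 4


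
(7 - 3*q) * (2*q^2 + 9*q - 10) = -6*q^3 - 13*q^2 + 93*q - 70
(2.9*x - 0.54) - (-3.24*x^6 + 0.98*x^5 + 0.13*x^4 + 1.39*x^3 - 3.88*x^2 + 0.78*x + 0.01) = 3.24*x^6 - 0.98*x^5 - 0.13*x^4 - 1.39*x^3 + 3.88*x^2 + 2.12*x - 0.55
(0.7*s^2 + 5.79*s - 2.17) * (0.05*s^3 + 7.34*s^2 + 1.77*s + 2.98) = 0.035*s^5 + 5.4275*s^4 + 43.6291*s^3 - 3.5935*s^2 + 13.4133*s - 6.4666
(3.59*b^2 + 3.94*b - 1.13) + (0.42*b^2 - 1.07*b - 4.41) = 4.01*b^2 + 2.87*b - 5.54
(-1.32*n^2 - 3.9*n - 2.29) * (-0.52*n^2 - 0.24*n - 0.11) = 0.6864*n^4 + 2.3448*n^3 + 2.272*n^2 + 0.9786*n + 0.2519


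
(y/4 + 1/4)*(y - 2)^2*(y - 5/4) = y^4/4 - 17*y^3/16 + 15*y^2/16 + y - 5/4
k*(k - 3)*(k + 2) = k^3 - k^2 - 6*k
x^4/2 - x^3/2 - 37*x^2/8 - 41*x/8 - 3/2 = (x/2 + 1/2)*(x - 4)*(x + 1/2)*(x + 3/2)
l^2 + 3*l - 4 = (l - 1)*(l + 4)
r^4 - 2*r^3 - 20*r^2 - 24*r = r*(r - 6)*(r + 2)^2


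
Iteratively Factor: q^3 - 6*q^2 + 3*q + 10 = (q - 5)*(q^2 - q - 2) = (q - 5)*(q - 2)*(q + 1)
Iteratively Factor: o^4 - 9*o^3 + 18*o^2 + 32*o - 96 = (o - 4)*(o^3 - 5*o^2 - 2*o + 24) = (o - 4)^2*(o^2 - o - 6) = (o - 4)^2*(o - 3)*(o + 2)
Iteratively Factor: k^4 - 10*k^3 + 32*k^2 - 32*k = (k - 2)*(k^3 - 8*k^2 + 16*k) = k*(k - 2)*(k^2 - 8*k + 16) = k*(k - 4)*(k - 2)*(k - 4)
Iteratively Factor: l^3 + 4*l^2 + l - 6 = (l + 2)*(l^2 + 2*l - 3) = (l + 2)*(l + 3)*(l - 1)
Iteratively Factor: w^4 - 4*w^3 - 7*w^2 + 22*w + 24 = (w - 3)*(w^3 - w^2 - 10*w - 8) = (w - 3)*(w + 1)*(w^2 - 2*w - 8) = (w - 4)*(w - 3)*(w + 1)*(w + 2)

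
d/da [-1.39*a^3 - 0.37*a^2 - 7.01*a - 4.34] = -4.17*a^2 - 0.74*a - 7.01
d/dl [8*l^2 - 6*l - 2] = 16*l - 6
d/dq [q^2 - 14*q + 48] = 2*q - 14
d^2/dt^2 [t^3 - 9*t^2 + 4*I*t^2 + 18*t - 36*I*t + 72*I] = 6*t - 18 + 8*I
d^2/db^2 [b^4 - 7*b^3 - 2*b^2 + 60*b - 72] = 12*b^2 - 42*b - 4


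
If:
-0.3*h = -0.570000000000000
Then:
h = 1.90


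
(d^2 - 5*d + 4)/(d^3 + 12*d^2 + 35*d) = (d^2 - 5*d + 4)/(d*(d^2 + 12*d + 35))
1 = 1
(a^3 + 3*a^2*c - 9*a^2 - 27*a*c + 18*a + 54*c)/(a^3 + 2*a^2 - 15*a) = (a^2 + 3*a*c - 6*a - 18*c)/(a*(a + 5))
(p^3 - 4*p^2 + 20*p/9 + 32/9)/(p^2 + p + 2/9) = (3*p^2 - 14*p + 16)/(3*p + 1)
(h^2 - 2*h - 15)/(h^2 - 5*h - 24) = (h - 5)/(h - 8)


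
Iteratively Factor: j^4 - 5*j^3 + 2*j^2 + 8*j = (j - 2)*(j^3 - 3*j^2 - 4*j) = (j - 4)*(j - 2)*(j^2 + j) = (j - 4)*(j - 2)*(j + 1)*(j)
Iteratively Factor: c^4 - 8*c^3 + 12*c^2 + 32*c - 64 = (c - 2)*(c^3 - 6*c^2 + 32) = (c - 4)*(c - 2)*(c^2 - 2*c - 8) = (c - 4)^2*(c - 2)*(c + 2)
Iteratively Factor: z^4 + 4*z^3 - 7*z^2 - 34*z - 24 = (z - 3)*(z^3 + 7*z^2 + 14*z + 8) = (z - 3)*(z + 4)*(z^2 + 3*z + 2) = (z - 3)*(z + 2)*(z + 4)*(z + 1)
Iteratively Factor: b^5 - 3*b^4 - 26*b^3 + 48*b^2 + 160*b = (b - 5)*(b^4 + 2*b^3 - 16*b^2 - 32*b) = (b - 5)*(b + 2)*(b^3 - 16*b) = (b - 5)*(b - 4)*(b + 2)*(b^2 + 4*b) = b*(b - 5)*(b - 4)*(b + 2)*(b + 4)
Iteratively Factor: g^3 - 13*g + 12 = (g + 4)*(g^2 - 4*g + 3) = (g - 1)*(g + 4)*(g - 3)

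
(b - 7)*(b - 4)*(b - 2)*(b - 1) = b^4 - 14*b^3 + 63*b^2 - 106*b + 56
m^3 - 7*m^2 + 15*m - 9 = (m - 3)^2*(m - 1)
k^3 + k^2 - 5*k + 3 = (k - 1)^2*(k + 3)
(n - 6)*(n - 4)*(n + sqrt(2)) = n^3 - 10*n^2 + sqrt(2)*n^2 - 10*sqrt(2)*n + 24*n + 24*sqrt(2)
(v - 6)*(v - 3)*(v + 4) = v^3 - 5*v^2 - 18*v + 72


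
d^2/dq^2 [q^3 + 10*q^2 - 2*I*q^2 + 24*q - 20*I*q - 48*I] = 6*q + 20 - 4*I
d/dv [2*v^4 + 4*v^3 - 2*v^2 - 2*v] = 8*v^3 + 12*v^2 - 4*v - 2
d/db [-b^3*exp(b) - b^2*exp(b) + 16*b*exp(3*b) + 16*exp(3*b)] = (-b^3 - 4*b^2 + 48*b*exp(2*b) - 2*b + 64*exp(2*b))*exp(b)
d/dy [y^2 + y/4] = 2*y + 1/4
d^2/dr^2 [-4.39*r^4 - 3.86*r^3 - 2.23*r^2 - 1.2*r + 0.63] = -52.68*r^2 - 23.16*r - 4.46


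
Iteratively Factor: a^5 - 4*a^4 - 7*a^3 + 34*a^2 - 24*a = (a - 4)*(a^4 - 7*a^2 + 6*a) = (a - 4)*(a - 2)*(a^3 + 2*a^2 - 3*a) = (a - 4)*(a - 2)*(a - 1)*(a^2 + 3*a) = a*(a - 4)*(a - 2)*(a - 1)*(a + 3)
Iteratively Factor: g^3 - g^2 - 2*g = (g)*(g^2 - g - 2) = g*(g + 1)*(g - 2)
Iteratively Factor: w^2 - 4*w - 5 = (w + 1)*(w - 5)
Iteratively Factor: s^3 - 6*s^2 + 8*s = (s - 4)*(s^2 - 2*s) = s*(s - 4)*(s - 2)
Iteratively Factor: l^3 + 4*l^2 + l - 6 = (l - 1)*(l^2 + 5*l + 6) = (l - 1)*(l + 2)*(l + 3)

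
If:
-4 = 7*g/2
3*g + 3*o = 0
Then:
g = -8/7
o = 8/7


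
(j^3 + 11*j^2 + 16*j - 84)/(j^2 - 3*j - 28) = (-j^3 - 11*j^2 - 16*j + 84)/(-j^2 + 3*j + 28)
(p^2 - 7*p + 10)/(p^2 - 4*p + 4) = (p - 5)/(p - 2)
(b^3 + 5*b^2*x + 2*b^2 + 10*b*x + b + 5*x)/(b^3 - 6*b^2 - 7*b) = (b^2 + 5*b*x + b + 5*x)/(b*(b - 7))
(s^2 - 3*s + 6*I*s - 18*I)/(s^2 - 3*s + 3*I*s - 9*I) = (s + 6*I)/(s + 3*I)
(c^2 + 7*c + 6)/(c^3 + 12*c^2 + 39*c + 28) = (c + 6)/(c^2 + 11*c + 28)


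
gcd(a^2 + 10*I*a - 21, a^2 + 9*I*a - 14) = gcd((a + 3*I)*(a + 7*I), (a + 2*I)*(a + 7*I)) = a + 7*I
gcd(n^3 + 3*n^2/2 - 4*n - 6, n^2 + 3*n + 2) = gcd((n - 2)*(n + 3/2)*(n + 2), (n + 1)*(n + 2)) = n + 2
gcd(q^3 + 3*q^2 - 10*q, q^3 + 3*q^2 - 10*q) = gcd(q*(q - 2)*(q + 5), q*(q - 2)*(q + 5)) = q^3 + 3*q^2 - 10*q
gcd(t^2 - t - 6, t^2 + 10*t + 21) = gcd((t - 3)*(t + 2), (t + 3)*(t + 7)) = 1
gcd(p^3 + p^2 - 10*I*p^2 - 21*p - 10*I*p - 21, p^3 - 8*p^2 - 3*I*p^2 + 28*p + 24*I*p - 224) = p - 7*I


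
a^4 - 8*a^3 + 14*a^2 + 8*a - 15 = (a - 5)*(a - 3)*(a - 1)*(a + 1)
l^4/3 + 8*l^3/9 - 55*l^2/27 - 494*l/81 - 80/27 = (l/3 + 1)*(l - 8/3)*(l + 2/3)*(l + 5/3)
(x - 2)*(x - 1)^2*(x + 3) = x^4 - x^3 - 7*x^2 + 13*x - 6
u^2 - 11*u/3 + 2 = (u - 3)*(u - 2/3)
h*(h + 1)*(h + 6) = h^3 + 7*h^2 + 6*h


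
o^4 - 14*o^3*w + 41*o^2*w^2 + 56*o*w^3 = o*(o - 8*w)*(o - 7*w)*(o + w)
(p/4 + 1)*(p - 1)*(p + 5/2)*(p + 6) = p^4/4 + 23*p^3/8 + 73*p^2/8 + 11*p/4 - 15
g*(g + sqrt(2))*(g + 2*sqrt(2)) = g^3 + 3*sqrt(2)*g^2 + 4*g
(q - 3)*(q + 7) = q^2 + 4*q - 21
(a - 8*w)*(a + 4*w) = a^2 - 4*a*w - 32*w^2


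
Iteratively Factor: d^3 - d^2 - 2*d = (d + 1)*(d^2 - 2*d) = d*(d + 1)*(d - 2)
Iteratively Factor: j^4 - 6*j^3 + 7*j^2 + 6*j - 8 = (j - 2)*(j^3 - 4*j^2 - j + 4) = (j - 2)*(j + 1)*(j^2 - 5*j + 4) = (j - 4)*(j - 2)*(j + 1)*(j - 1)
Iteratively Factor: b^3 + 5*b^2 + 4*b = (b + 1)*(b^2 + 4*b) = (b + 1)*(b + 4)*(b)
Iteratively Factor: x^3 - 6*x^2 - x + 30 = (x - 3)*(x^2 - 3*x - 10) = (x - 3)*(x + 2)*(x - 5)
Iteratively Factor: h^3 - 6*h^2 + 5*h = (h)*(h^2 - 6*h + 5) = h*(h - 1)*(h - 5)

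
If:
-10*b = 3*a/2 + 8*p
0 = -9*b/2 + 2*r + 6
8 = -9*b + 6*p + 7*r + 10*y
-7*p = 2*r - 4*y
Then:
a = 2912*y/243 - 7600/243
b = 668/81 - 376*y/81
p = 32*y/9 - 40/9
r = 140/9 - 94*y/9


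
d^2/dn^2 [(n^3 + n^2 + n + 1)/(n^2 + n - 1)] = 2*(2*n^3 + 3*n^2 + 9*n + 4)/(n^6 + 3*n^5 - 5*n^3 + 3*n - 1)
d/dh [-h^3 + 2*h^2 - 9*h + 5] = -3*h^2 + 4*h - 9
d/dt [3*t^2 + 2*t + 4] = 6*t + 2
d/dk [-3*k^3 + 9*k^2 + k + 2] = -9*k^2 + 18*k + 1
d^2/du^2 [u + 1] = 0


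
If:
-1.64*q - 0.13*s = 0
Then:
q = -0.0792682926829268*s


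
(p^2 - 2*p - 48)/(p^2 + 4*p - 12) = (p - 8)/(p - 2)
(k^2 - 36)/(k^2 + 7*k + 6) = (k - 6)/(k + 1)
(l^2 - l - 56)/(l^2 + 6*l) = (l^2 - l - 56)/(l*(l + 6))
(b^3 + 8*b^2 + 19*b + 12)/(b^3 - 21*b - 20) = (b + 3)/(b - 5)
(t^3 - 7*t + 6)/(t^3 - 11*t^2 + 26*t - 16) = (t + 3)/(t - 8)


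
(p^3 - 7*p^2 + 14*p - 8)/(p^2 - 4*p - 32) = (-p^3 + 7*p^2 - 14*p + 8)/(-p^2 + 4*p + 32)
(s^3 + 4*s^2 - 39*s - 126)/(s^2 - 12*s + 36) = (s^2 + 10*s + 21)/(s - 6)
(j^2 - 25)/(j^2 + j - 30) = (j + 5)/(j + 6)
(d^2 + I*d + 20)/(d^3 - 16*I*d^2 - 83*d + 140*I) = (d + 5*I)/(d^2 - 12*I*d - 35)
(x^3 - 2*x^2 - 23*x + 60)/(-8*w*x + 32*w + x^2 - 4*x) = (x^2 + 2*x - 15)/(-8*w + x)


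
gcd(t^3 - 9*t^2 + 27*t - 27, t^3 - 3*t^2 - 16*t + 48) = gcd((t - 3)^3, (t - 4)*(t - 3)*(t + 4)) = t - 3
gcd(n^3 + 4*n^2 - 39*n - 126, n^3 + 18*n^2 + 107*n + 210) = n + 7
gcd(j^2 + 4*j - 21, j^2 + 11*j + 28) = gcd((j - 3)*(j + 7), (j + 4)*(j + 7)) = j + 7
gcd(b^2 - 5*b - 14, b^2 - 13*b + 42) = b - 7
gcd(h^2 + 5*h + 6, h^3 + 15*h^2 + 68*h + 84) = h + 2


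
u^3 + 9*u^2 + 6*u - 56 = (u - 2)*(u + 4)*(u + 7)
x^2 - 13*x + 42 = (x - 7)*(x - 6)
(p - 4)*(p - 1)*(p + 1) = p^3 - 4*p^2 - p + 4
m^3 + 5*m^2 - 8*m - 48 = (m - 3)*(m + 4)^2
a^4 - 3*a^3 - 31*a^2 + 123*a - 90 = (a - 5)*(a - 3)*(a - 1)*(a + 6)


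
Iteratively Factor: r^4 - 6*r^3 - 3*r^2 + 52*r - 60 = (r - 2)*(r^3 - 4*r^2 - 11*r + 30) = (r - 5)*(r - 2)*(r^2 + r - 6) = (r - 5)*(r - 2)^2*(r + 3)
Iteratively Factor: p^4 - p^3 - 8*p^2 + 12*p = (p - 2)*(p^3 + p^2 - 6*p) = p*(p - 2)*(p^2 + p - 6) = p*(p - 2)*(p + 3)*(p - 2)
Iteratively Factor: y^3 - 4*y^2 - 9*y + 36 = (y + 3)*(y^2 - 7*y + 12) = (y - 3)*(y + 3)*(y - 4)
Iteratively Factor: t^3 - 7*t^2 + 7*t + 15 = (t - 3)*(t^2 - 4*t - 5) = (t - 5)*(t - 3)*(t + 1)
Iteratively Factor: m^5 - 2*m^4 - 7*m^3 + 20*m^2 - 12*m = (m - 2)*(m^4 - 7*m^2 + 6*m) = (m - 2)^2*(m^3 + 2*m^2 - 3*m) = m*(m - 2)^2*(m^2 + 2*m - 3) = m*(m - 2)^2*(m - 1)*(m + 3)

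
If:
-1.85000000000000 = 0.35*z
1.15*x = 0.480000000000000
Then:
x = 0.42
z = -5.29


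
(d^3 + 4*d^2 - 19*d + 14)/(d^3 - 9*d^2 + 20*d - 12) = (d + 7)/(d - 6)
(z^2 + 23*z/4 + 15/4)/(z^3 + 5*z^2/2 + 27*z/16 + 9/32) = 8*(z + 5)/(8*z^2 + 14*z + 3)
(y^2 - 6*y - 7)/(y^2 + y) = (y - 7)/y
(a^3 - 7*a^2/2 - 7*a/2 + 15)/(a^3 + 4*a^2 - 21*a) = (a^2 - a/2 - 5)/(a*(a + 7))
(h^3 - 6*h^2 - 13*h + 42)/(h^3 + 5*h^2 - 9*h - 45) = (h^2 - 9*h + 14)/(h^2 + 2*h - 15)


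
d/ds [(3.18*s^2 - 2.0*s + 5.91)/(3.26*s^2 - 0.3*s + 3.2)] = (5.566*s^2 - 18.1812*s - 4.627)/(10.6276*s^4 - 1.956*s^3 + 20.954*s^2 - 1.92*s + 10.24)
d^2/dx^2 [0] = 0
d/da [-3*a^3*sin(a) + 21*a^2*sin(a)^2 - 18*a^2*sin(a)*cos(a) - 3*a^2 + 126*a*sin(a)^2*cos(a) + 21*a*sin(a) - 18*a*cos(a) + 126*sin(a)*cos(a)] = -3*a^3*cos(a) - 9*a^2*sin(a) + 21*a^2*sin(2*a) - 18*a^2*cos(2*a) - 27*a*sin(a)/2 - 18*a*sin(2*a) + 189*a*sin(3*a)/2 + 21*a*cos(a) - 21*a*cos(2*a) + 15*a + 21*sin(a) + 27*cos(a)/2 + 126*cos(2*a) - 63*cos(3*a)/2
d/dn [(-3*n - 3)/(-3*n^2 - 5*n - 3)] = 3*(3*n^2 + 5*n - (n + 1)*(6*n + 5) + 3)/(3*n^2 + 5*n + 3)^2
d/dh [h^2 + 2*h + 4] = 2*h + 2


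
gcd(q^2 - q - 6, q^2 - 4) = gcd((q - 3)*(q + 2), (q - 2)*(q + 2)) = q + 2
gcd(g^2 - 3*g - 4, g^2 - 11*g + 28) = g - 4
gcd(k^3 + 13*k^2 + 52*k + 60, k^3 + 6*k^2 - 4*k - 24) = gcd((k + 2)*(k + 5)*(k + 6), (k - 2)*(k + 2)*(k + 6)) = k^2 + 8*k + 12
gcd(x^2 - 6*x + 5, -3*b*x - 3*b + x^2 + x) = 1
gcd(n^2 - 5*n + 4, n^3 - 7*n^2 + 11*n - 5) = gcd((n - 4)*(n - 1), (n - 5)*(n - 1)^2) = n - 1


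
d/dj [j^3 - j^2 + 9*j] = 3*j^2 - 2*j + 9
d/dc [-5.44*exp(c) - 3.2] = -5.44*exp(c)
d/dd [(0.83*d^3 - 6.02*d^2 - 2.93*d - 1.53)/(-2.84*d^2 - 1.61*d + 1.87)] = (-2.3572*d^4 - 2.6726*d^3 + 6.0273*d^2 - 31.2052*d - 7.9424)/(8.0656*d^4 + 9.1448*d^3 - 8.0295*d^2 - 6.0214*d + 3.4969)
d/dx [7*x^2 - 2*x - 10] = 14*x - 2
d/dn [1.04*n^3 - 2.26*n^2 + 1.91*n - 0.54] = 3.12*n^2 - 4.52*n + 1.91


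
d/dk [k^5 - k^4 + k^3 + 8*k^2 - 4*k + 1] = 5*k^4 - 4*k^3 + 3*k^2 + 16*k - 4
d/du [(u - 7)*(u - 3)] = 2*u - 10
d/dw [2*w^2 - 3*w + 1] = 4*w - 3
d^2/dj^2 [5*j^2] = 10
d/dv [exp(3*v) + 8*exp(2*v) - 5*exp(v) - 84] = (3*exp(2*v) + 16*exp(v) - 5)*exp(v)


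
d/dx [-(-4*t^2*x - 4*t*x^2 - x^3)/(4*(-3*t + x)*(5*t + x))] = (-60*t^4 - 120*t^3*x - 41*t^2*x^2 + 4*t*x^3 + x^4)/(4*(225*t^4 - 60*t^3*x - 26*t^2*x^2 + 4*t*x^3 + x^4))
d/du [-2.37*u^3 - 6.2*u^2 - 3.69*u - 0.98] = -7.11*u^2 - 12.4*u - 3.69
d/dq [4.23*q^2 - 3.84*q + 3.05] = 8.46*q - 3.84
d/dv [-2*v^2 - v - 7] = -4*v - 1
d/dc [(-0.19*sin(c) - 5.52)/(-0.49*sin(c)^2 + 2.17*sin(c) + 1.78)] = (-0.0931*sin(c)^2 - 5.4096*sin(c) + 11.6402)*cos(c)/(0.2401*sin(c)^4 - 2.1266*sin(c)^3 + 2.9645*sin(c)^2 + 7.7252*sin(c) + 3.1684)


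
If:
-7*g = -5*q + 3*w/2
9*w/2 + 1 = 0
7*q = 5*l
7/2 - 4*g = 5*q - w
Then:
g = 65/198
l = 2723/4950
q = 389/990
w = -2/9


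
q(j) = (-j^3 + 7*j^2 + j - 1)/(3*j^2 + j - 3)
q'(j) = (-6*j - 1)*(-j^3 + 7*j^2 + j - 1)/(3*j^2 + j - 3)^2 + (-3*j^2 + 14*j + 1)/(3*j^2 + j - 3)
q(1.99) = 1.92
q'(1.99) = -0.72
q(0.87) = 32.05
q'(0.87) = -1339.43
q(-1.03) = -7.66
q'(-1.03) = 66.42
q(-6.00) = 4.66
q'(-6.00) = -0.28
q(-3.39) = 4.09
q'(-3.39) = -0.06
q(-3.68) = 4.12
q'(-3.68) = -0.12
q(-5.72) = 4.58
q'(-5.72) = -0.28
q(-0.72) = -1.05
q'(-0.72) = 6.53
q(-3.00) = 4.10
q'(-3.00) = 0.08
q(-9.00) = 5.57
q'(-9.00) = -0.32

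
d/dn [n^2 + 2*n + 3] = 2*n + 2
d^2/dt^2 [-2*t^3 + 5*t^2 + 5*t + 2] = 10 - 12*t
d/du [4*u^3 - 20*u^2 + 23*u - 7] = 12*u^2 - 40*u + 23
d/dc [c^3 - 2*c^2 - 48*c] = 3*c^2 - 4*c - 48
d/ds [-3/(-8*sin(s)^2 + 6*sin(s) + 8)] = 3*(3 - 8*sin(s))*cos(s)/(2*(3*sin(s) + 4*cos(s)^2)^2)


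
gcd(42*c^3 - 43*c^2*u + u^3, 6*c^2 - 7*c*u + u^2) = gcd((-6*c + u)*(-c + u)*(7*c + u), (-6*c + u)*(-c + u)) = 6*c^2 - 7*c*u + u^2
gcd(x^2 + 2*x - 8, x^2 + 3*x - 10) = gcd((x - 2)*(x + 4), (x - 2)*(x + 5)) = x - 2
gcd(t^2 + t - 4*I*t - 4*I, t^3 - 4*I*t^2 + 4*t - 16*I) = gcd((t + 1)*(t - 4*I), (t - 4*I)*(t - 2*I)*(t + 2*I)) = t - 4*I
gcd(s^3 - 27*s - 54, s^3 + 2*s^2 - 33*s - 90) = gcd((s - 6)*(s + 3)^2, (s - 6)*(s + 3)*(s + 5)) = s^2 - 3*s - 18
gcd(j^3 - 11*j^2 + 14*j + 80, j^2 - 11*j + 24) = j - 8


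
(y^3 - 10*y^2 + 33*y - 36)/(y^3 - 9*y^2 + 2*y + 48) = (y^2 - 7*y + 12)/(y^2 - 6*y - 16)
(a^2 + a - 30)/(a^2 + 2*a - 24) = (a - 5)/(a - 4)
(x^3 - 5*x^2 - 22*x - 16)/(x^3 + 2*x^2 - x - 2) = (x - 8)/(x - 1)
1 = 1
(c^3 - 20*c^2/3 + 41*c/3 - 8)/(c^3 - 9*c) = (3*c^2 - 11*c + 8)/(3*c*(c + 3))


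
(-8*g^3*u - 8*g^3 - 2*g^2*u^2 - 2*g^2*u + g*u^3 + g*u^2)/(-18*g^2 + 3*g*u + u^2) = g*(-8*g^2*u - 8*g^2 - 2*g*u^2 - 2*g*u + u^3 + u^2)/(-18*g^2 + 3*g*u + u^2)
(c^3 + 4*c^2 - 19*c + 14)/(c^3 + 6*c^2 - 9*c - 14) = (c - 1)/(c + 1)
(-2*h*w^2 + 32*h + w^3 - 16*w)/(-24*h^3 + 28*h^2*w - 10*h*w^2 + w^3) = (w^2 - 16)/(12*h^2 - 8*h*w + w^2)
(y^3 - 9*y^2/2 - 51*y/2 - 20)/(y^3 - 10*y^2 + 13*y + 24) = (y + 5/2)/(y - 3)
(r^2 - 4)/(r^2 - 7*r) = (r^2 - 4)/(r*(r - 7))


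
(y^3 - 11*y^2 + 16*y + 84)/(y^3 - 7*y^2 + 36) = (y - 7)/(y - 3)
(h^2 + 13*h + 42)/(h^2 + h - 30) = (h + 7)/(h - 5)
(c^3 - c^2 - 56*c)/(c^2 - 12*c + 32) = c*(c + 7)/(c - 4)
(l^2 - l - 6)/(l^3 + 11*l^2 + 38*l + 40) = (l - 3)/(l^2 + 9*l + 20)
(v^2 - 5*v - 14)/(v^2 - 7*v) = (v + 2)/v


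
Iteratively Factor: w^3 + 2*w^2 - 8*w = (w)*(w^2 + 2*w - 8) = w*(w - 2)*(w + 4)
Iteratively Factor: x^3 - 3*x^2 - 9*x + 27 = (x + 3)*(x^2 - 6*x + 9) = (x - 3)*(x + 3)*(x - 3)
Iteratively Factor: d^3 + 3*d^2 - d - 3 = (d - 1)*(d^2 + 4*d + 3) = (d - 1)*(d + 1)*(d + 3)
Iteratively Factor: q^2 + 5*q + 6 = (q + 3)*(q + 2)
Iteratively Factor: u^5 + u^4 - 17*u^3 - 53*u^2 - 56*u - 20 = (u - 5)*(u^4 + 6*u^3 + 13*u^2 + 12*u + 4) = (u - 5)*(u + 2)*(u^3 + 4*u^2 + 5*u + 2) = (u - 5)*(u + 1)*(u + 2)*(u^2 + 3*u + 2) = (u - 5)*(u + 1)^2*(u + 2)*(u + 2)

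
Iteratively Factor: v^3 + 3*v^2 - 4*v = (v + 4)*(v^2 - v) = v*(v + 4)*(v - 1)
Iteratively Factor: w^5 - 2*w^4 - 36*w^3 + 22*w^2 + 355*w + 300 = (w + 4)*(w^4 - 6*w^3 - 12*w^2 + 70*w + 75) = (w - 5)*(w + 4)*(w^3 - w^2 - 17*w - 15) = (w - 5)^2*(w + 4)*(w^2 + 4*w + 3) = (w - 5)^2*(w + 1)*(w + 4)*(w + 3)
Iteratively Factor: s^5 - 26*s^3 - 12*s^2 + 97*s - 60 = (s + 3)*(s^4 - 3*s^3 - 17*s^2 + 39*s - 20) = (s - 1)*(s + 3)*(s^3 - 2*s^2 - 19*s + 20) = (s - 1)*(s + 3)*(s + 4)*(s^2 - 6*s + 5) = (s - 1)^2*(s + 3)*(s + 4)*(s - 5)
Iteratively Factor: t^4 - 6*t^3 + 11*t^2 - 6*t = (t - 1)*(t^3 - 5*t^2 + 6*t) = (t - 2)*(t - 1)*(t^2 - 3*t) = t*(t - 2)*(t - 1)*(t - 3)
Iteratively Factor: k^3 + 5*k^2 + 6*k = (k + 2)*(k^2 + 3*k) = (k + 2)*(k + 3)*(k)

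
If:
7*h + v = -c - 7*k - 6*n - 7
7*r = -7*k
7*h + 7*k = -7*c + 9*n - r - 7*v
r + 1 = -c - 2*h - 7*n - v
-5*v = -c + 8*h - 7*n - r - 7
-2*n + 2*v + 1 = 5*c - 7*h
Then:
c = 2083/77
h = 2412/77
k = -1649/77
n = -670/77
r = 1649/77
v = -3943/77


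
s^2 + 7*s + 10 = (s + 2)*(s + 5)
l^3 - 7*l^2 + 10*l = l*(l - 5)*(l - 2)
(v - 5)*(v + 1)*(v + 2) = v^3 - 2*v^2 - 13*v - 10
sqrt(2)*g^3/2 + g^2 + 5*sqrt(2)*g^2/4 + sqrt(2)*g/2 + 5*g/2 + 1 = (g + 1/2)*(g + 2)*(sqrt(2)*g/2 + 1)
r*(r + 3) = r^2 + 3*r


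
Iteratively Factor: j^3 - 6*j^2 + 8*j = (j)*(j^2 - 6*j + 8) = j*(j - 2)*(j - 4)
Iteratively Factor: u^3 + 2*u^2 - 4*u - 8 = (u - 2)*(u^2 + 4*u + 4) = (u - 2)*(u + 2)*(u + 2)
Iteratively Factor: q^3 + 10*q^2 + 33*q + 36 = (q + 3)*(q^2 + 7*q + 12) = (q + 3)^2*(q + 4)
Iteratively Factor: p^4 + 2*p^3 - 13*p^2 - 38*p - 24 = (p + 3)*(p^3 - p^2 - 10*p - 8) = (p + 2)*(p + 3)*(p^2 - 3*p - 4) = (p + 1)*(p + 2)*(p + 3)*(p - 4)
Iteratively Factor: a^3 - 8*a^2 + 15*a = (a - 5)*(a^2 - 3*a) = (a - 5)*(a - 3)*(a)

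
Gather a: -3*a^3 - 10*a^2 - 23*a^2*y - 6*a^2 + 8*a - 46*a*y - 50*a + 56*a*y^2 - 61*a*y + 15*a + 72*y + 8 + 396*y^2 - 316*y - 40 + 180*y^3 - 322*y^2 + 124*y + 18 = -3*a^3 + a^2*(-23*y - 16) + a*(56*y^2 - 107*y - 27) + 180*y^3 + 74*y^2 - 120*y - 14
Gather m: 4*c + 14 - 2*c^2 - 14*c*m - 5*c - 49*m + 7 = -2*c^2 - c + m*(-14*c - 49) + 21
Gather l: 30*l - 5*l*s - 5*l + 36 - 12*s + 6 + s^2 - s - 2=l*(25 - 5*s) + s^2 - 13*s + 40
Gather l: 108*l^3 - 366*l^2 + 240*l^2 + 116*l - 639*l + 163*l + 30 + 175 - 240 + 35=108*l^3 - 126*l^2 - 360*l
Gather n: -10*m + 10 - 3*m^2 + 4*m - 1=-3*m^2 - 6*m + 9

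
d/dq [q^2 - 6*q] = 2*q - 6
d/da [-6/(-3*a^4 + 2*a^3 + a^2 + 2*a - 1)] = 12*(-6*a^3 + 3*a^2 + a + 1)/(-3*a^4 + 2*a^3 + a^2 + 2*a - 1)^2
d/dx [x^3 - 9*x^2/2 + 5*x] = 3*x^2 - 9*x + 5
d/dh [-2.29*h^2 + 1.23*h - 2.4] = 1.23 - 4.58*h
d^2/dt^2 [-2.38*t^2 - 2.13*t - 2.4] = -4.76000000000000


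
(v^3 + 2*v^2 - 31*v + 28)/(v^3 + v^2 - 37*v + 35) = (v - 4)/(v - 5)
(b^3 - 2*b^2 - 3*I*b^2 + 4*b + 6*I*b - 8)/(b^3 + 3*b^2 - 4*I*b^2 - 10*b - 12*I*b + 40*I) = (b + I)/(b + 5)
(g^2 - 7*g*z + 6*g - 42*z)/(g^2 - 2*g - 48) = (g - 7*z)/(g - 8)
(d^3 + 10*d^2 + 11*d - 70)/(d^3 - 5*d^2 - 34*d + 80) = (d + 7)/(d - 8)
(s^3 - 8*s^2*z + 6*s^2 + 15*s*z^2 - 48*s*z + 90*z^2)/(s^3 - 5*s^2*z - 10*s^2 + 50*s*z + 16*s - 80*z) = (s^2 - 3*s*z + 6*s - 18*z)/(s^2 - 10*s + 16)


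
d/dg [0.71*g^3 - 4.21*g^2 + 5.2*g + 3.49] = 2.13*g^2 - 8.42*g + 5.2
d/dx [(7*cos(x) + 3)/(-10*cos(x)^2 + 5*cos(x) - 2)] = (-70*cos(x)^2 - 60*cos(x) + 29)*sin(x)/(10*sin(x)^2 + 5*cos(x) - 12)^2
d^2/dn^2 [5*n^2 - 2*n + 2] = 10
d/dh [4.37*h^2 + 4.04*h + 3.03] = 8.74*h + 4.04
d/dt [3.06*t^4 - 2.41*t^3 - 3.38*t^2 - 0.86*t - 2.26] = 12.24*t^3 - 7.23*t^2 - 6.76*t - 0.86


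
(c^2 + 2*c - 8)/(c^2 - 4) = (c + 4)/(c + 2)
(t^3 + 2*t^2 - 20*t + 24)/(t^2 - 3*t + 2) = (t^2 + 4*t - 12)/(t - 1)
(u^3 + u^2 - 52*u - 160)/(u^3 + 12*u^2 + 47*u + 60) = (u - 8)/(u + 3)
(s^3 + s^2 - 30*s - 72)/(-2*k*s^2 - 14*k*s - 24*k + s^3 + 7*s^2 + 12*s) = (s - 6)/(-2*k + s)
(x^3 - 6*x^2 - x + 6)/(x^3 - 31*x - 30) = (x - 1)/(x + 5)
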